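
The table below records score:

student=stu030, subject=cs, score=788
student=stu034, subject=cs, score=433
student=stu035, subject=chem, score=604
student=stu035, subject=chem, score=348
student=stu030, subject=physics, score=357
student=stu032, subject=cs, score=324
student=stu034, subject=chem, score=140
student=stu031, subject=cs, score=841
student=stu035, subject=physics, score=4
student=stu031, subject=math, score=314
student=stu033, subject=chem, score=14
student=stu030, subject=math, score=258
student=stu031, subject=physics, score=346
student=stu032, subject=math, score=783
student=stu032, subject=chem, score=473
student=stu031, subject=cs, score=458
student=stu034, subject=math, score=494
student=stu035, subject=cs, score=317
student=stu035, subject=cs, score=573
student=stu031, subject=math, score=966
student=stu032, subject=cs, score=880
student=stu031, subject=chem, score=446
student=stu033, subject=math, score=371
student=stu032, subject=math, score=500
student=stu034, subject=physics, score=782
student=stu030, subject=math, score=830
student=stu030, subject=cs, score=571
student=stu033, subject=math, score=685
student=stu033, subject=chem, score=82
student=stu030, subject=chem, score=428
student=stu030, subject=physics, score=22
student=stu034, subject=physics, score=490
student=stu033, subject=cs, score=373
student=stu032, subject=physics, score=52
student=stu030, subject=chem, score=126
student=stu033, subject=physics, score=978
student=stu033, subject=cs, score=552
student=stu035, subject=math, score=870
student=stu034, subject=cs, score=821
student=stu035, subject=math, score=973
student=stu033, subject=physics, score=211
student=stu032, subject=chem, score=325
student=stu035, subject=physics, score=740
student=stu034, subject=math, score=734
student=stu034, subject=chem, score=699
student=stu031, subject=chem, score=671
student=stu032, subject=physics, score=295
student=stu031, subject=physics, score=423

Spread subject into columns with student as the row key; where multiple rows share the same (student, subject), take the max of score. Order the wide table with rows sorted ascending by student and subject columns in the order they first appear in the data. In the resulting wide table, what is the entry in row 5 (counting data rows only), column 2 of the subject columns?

With rows sorted ascending by student, row 5 is student=stu034. subject columns in first-appearance order: cs, chem, physics, math; column 2 is chem.
Long rows with student=stu034, subject=chem: max(140, 699) = 699.

699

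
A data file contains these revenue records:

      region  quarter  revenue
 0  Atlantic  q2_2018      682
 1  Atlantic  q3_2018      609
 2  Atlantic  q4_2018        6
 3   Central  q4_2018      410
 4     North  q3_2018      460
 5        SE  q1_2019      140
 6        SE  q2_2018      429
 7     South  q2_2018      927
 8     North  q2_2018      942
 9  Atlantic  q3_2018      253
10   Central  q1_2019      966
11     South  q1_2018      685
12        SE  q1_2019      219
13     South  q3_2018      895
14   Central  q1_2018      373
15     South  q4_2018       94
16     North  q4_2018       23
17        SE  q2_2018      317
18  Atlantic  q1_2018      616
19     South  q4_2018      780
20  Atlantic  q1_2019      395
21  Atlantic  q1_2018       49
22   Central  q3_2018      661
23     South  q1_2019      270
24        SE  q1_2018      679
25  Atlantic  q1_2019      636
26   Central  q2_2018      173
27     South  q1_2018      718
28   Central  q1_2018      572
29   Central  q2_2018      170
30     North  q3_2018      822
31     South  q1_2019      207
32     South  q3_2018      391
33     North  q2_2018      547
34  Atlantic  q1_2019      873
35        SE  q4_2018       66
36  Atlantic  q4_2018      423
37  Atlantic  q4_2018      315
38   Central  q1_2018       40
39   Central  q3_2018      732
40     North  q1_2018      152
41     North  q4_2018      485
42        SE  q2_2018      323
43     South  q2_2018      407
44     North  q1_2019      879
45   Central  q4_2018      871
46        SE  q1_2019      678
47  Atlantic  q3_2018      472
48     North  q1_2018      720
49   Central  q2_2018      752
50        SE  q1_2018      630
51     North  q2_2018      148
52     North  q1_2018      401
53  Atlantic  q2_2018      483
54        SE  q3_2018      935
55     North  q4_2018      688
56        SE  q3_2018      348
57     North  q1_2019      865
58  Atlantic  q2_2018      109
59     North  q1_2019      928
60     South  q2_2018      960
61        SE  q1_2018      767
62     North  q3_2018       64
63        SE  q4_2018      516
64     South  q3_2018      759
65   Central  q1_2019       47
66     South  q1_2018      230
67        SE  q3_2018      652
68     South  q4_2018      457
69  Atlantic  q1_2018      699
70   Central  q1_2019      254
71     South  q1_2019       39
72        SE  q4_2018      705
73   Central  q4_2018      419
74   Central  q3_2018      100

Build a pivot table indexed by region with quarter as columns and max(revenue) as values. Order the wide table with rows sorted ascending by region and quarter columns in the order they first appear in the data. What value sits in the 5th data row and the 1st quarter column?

With rows sorted ascending by region, row 5 is region=South. quarter columns in first-appearance order: q2_2018, q3_2018, q4_2018, q1_2019, q1_2018; column 1 is q2_2018.
Long rows with region=South, quarter=q2_2018: max(927, 407, 960) = 960.

960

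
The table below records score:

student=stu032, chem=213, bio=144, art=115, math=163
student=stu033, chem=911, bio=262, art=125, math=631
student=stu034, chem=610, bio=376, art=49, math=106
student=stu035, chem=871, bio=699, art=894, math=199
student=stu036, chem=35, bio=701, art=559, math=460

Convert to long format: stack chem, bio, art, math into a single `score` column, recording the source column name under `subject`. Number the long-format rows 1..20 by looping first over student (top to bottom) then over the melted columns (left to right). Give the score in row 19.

559

20 rows total (5 × 4). Row 19: index ⌊(19-1)/4⌋ = 4 into student → stu036; (19-1) mod 4 = 2 into the melted columns → art.
So row 19 is (stu036, art, 559); score = 559.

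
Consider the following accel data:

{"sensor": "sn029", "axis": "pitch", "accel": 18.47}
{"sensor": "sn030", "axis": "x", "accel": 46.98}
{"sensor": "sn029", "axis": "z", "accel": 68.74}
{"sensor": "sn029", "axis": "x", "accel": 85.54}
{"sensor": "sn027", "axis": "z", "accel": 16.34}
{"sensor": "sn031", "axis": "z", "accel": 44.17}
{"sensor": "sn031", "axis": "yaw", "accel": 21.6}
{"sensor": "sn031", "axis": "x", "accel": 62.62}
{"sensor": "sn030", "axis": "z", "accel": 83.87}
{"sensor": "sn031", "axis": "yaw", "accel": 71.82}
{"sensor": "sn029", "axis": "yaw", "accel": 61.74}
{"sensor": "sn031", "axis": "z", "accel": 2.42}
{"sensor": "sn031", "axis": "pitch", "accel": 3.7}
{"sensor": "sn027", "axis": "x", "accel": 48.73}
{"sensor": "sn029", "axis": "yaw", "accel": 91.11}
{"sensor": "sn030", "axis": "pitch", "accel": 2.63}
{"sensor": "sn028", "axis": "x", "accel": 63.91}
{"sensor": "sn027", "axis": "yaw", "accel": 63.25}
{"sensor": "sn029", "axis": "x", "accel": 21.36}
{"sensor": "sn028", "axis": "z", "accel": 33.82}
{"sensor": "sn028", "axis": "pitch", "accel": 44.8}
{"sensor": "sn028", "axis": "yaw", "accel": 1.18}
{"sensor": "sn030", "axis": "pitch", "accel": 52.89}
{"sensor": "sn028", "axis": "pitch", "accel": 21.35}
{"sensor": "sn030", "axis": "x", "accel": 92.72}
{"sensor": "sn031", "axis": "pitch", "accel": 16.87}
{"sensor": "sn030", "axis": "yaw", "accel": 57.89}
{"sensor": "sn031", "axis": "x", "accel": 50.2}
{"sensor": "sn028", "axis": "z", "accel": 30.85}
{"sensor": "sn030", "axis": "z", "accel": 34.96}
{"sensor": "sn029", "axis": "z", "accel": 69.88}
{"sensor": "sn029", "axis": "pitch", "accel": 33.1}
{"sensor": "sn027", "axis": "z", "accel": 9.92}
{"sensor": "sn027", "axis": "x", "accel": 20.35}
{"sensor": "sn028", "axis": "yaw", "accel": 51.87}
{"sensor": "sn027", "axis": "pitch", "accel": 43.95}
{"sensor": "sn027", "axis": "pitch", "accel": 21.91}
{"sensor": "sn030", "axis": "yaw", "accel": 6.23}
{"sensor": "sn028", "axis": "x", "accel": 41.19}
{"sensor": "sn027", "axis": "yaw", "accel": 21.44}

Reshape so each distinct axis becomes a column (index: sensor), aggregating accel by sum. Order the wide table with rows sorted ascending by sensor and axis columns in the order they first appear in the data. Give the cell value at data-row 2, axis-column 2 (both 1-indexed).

With rows sorted ascending by sensor, row 2 is sensor=sn028. axis columns in first-appearance order: pitch, x, z, yaw; column 2 is x.
Long rows with sensor=sn028, axis=x: 63.91 + 41.19 = 105.10.

105.10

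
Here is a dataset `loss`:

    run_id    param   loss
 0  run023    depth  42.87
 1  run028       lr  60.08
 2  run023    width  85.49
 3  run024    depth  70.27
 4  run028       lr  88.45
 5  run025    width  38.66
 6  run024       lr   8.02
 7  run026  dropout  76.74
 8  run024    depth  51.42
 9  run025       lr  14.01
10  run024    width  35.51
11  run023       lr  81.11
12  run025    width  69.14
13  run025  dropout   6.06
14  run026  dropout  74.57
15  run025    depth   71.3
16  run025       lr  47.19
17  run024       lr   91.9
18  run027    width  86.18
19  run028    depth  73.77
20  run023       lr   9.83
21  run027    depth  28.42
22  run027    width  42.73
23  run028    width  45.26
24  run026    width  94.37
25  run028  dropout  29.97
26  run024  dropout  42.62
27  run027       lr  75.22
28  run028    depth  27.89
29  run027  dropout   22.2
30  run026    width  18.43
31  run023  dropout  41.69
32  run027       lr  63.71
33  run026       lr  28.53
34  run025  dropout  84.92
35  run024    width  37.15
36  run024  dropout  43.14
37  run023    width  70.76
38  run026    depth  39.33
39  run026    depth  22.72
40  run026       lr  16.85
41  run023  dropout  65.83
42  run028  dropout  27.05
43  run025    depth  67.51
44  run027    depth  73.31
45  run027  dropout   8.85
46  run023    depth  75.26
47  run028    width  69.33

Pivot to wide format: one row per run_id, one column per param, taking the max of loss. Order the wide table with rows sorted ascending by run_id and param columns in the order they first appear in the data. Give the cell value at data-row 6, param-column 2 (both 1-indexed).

With rows sorted ascending by run_id, row 6 is run_id=run028. param columns in first-appearance order: depth, lr, width, dropout; column 2 is lr.
Long rows with run_id=run028, param=lr: max(60.08, 88.45) = 88.45.

88.45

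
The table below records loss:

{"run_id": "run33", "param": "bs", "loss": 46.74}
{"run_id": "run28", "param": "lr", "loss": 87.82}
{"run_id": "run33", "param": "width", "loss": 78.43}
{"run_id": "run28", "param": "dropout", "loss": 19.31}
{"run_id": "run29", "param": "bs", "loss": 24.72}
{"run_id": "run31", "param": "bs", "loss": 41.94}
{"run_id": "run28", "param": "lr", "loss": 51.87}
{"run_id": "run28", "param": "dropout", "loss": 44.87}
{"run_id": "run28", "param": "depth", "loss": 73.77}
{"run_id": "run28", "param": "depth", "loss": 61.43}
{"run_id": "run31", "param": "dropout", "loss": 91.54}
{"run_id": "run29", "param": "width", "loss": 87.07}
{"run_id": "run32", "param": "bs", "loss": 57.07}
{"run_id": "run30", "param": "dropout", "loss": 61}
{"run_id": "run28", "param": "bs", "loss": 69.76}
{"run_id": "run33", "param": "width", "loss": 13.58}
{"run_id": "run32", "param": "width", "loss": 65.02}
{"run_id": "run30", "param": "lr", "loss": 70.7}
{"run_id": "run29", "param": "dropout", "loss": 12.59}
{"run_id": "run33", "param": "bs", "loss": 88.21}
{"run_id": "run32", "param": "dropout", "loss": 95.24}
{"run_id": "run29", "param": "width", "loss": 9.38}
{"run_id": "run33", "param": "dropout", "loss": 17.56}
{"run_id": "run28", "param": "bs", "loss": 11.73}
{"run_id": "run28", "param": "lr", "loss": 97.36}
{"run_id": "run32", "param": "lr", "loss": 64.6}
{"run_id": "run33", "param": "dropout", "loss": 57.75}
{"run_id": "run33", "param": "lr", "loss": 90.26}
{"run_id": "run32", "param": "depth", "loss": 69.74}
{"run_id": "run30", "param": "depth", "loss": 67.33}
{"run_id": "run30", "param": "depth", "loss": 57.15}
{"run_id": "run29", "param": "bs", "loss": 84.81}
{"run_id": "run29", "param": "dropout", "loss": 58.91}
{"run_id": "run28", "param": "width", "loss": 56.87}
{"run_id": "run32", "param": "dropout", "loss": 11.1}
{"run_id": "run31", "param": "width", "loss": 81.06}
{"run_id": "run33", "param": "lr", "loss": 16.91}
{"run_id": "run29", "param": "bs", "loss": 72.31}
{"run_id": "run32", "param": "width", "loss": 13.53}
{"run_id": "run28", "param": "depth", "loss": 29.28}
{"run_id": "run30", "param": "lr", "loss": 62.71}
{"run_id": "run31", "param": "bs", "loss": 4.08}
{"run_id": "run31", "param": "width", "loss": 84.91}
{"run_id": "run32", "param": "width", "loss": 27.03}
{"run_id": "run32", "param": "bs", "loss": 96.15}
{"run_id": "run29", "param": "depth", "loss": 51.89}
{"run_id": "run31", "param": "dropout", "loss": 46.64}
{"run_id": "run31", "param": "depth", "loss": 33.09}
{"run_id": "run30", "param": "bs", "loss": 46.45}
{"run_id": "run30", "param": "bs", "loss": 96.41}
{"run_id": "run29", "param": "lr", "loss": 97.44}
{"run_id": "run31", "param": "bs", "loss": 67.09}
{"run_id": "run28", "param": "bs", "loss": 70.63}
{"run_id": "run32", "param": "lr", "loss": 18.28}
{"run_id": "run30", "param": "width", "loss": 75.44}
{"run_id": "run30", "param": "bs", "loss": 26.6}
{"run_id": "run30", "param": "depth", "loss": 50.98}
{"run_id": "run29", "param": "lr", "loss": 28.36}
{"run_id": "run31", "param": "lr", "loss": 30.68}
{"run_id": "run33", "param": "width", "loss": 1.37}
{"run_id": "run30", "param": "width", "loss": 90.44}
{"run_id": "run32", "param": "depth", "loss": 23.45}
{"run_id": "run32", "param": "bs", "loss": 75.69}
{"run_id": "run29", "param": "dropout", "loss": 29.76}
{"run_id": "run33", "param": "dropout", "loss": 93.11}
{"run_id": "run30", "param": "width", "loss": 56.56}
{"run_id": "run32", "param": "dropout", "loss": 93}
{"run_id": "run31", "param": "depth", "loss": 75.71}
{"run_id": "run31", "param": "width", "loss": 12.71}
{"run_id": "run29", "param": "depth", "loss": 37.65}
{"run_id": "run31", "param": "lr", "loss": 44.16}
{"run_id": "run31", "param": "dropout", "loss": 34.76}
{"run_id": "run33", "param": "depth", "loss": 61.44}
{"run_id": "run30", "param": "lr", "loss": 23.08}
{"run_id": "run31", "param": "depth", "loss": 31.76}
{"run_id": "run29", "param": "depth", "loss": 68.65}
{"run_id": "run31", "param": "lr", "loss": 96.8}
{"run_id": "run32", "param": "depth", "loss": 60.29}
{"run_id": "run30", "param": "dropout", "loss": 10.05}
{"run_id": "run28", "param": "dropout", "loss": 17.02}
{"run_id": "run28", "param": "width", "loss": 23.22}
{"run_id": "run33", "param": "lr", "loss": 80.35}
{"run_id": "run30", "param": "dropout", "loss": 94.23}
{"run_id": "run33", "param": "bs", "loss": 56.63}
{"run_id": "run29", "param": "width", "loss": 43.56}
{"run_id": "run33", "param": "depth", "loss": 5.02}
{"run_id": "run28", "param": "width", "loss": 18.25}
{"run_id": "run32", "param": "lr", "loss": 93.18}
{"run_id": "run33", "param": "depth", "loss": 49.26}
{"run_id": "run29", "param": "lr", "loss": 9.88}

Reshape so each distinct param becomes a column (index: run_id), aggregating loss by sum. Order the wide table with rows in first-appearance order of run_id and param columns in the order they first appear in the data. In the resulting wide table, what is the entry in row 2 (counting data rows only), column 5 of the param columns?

With rows in first-appearance order of run_id, row 2 is run_id=run28. param columns in first-appearance order: bs, lr, width, dropout, depth; column 5 is depth.
Long rows with run_id=run28, param=depth: 73.77 + 61.43 + 29.28 = 164.48.

164.48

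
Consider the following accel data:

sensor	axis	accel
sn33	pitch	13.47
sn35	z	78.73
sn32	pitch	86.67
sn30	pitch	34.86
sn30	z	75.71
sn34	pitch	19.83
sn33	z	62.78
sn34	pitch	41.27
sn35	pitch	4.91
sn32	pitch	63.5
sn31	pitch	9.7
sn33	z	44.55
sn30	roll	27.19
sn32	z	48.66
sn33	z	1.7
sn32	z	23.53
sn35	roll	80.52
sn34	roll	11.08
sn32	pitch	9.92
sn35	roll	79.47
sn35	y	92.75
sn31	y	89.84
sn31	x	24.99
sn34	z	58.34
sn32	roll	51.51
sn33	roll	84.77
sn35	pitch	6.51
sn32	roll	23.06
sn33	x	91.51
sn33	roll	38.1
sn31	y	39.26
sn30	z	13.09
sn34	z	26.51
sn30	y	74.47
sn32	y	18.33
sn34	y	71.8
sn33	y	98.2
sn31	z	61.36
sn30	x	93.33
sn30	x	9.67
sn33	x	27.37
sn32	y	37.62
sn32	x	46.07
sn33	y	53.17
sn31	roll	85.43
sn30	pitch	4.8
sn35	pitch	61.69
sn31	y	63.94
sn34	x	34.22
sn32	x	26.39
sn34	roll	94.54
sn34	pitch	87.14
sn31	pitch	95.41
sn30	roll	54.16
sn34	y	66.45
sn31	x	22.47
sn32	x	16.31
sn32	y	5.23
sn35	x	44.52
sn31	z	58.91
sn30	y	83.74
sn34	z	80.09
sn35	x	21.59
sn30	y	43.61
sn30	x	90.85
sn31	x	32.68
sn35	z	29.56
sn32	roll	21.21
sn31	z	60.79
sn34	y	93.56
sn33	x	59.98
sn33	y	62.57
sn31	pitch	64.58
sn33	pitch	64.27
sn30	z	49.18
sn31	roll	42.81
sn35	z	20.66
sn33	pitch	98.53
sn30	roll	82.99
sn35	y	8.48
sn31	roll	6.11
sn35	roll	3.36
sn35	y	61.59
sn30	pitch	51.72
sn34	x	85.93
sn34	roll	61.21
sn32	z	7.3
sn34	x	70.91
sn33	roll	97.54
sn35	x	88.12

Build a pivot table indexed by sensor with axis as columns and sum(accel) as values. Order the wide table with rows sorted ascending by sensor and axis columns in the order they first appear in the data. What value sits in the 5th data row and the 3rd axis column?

166.83

With rows sorted ascending by sensor, row 5 is sensor=sn34. axis columns in first-appearance order: pitch, z, roll, y, x; column 3 is roll.
Long rows with sensor=sn34, axis=roll: 11.08 + 94.54 + 61.21 = 166.83.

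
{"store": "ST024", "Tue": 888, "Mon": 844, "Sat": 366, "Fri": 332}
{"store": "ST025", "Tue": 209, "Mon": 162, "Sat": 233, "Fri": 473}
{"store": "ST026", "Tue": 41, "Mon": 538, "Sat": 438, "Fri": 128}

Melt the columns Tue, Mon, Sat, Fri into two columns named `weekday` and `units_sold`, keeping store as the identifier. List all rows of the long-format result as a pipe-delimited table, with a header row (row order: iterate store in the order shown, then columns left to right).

| store | weekday | units_sold |
| ST024 | Tue | 888 |
| ST024 | Mon | 844 |
| ST024 | Sat | 366 |
| ST024 | Fri | 332 |
| ST025 | Tue | 209 |
| ST025 | Mon | 162 |
| ST025 | Sat | 233 |
| ST025 | Fri | 473 |
| ST026 | Tue | 41 |
| ST026 | Mon | 538 |
| ST026 | Sat | 438 |
| ST026 | Fri | 128 |

Each (store, column) pair becomes one row: 3 × 4 = 12 rows.
For example, (ST024, Tue) → units_sold=888.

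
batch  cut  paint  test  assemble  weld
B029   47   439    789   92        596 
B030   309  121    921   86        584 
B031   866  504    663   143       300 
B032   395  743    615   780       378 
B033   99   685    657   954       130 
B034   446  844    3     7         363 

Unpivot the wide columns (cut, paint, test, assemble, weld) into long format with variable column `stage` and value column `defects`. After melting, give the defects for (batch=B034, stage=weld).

Unpivoting turns each (batch, wide-column) pair into one long row.
The wide cell at row B034, column weld holds 363, so the long row (B034, weld) has defects=363.

363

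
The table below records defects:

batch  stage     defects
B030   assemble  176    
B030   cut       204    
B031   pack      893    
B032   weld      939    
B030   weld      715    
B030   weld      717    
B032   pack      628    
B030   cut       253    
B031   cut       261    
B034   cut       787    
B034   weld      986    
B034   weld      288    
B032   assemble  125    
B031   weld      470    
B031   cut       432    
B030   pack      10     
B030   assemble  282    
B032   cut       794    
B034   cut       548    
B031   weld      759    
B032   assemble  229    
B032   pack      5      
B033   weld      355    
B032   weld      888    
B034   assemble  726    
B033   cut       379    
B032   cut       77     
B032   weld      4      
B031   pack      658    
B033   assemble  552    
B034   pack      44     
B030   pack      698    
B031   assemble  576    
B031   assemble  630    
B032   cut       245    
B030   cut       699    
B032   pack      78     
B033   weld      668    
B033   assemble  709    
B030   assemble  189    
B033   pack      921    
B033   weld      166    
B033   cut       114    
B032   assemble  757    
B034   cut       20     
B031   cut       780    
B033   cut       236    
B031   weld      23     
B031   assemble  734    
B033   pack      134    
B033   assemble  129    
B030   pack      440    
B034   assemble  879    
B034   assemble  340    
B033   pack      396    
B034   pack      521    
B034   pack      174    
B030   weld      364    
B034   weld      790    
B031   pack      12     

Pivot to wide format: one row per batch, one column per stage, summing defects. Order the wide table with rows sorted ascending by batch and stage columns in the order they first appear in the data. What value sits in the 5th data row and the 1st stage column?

With rows sorted ascending by batch, row 5 is batch=B034. stage columns in first-appearance order: assemble, cut, pack, weld; column 1 is assemble.
Long rows with batch=B034, stage=assemble: 726 + 879 + 340 = 1945.

1945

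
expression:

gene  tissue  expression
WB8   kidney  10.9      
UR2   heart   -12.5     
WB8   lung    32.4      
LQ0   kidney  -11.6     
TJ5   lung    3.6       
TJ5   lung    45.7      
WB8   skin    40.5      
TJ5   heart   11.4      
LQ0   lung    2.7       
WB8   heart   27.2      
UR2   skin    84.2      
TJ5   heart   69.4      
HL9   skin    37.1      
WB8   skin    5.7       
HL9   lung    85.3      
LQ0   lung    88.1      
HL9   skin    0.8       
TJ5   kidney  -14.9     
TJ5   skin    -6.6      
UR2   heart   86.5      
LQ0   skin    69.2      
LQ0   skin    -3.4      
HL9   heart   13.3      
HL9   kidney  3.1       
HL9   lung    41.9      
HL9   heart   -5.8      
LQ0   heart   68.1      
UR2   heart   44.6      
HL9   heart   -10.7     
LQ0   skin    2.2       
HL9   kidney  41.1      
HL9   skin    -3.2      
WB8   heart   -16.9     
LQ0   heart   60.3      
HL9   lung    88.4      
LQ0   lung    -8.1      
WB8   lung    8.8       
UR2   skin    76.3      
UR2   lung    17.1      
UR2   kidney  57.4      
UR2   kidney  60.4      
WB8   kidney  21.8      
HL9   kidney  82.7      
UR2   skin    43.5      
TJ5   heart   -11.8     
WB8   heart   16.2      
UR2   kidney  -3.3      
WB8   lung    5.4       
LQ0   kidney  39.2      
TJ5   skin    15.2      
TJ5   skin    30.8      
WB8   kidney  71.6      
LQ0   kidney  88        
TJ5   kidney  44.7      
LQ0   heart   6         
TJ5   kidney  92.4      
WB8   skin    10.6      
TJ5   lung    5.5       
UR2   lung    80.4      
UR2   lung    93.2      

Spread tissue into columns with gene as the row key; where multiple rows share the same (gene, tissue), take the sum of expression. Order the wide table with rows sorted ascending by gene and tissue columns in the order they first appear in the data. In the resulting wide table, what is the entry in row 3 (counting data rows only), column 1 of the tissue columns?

122.2

With rows sorted ascending by gene, row 3 is gene=TJ5. tissue columns in first-appearance order: kidney, heart, lung, skin; column 1 is kidney.
Long rows with gene=TJ5, tissue=kidney: -14.9 + 44.7 + 92.4 = 122.2.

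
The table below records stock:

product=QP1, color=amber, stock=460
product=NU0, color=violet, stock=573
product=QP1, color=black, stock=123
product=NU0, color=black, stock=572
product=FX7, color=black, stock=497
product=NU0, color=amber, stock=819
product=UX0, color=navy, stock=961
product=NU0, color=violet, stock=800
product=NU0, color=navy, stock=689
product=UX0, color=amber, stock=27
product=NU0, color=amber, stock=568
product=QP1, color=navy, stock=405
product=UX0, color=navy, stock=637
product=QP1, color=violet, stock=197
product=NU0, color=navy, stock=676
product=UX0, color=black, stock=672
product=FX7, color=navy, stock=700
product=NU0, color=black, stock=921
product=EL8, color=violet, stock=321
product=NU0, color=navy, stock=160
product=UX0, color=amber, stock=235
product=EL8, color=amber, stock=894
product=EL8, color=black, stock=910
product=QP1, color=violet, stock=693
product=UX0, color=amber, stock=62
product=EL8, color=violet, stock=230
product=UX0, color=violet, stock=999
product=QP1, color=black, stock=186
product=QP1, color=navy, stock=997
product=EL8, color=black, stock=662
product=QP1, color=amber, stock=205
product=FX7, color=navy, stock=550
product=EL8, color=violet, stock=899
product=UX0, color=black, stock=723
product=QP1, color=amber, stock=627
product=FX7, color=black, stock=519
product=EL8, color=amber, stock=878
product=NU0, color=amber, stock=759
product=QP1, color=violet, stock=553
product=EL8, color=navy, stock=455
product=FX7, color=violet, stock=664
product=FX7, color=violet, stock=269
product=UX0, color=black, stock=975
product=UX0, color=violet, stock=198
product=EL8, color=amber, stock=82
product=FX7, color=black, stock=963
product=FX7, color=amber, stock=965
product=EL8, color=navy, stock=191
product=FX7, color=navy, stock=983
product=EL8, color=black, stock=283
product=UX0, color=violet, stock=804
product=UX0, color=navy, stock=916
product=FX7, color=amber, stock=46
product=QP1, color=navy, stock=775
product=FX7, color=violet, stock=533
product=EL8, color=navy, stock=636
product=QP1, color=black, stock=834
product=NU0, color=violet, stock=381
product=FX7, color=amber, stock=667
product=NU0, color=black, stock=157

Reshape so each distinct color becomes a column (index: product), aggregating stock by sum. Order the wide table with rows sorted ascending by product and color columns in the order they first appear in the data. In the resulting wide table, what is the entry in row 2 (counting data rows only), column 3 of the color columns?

1979

With rows sorted ascending by product, row 2 is product=FX7. color columns in first-appearance order: amber, violet, black, navy; column 3 is black.
Long rows with product=FX7, color=black: 497 + 519 + 963 = 1979.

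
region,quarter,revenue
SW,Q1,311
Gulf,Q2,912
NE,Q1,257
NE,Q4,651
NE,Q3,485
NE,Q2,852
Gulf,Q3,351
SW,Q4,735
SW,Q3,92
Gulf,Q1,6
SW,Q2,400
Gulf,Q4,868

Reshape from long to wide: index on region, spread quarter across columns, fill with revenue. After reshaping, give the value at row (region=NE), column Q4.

651

Wide layout: rows indexed by region, columns are the 4 distinct quarter values (Q1, Q2, Q4, Q3).
Cell (region=NE, quarter=Q4) draws from the long row where region=NE and quarter=Q4, which has revenue=651.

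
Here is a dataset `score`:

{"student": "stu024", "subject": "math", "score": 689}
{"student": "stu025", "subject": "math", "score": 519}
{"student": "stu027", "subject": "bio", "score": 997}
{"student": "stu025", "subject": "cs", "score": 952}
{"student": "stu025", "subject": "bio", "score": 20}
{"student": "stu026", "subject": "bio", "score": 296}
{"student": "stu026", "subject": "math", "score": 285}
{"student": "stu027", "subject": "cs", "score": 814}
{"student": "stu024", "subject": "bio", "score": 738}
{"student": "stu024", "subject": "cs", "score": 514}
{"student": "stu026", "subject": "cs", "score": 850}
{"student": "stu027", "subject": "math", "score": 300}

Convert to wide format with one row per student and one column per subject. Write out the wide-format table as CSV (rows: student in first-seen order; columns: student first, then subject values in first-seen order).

Columns: student plus the 3 distinct subject values (math, bio, cs).
For example, row stu024 column math takes score=689 from the long row (stu024, math).

student,math,bio,cs
stu024,689,738,514
stu025,519,20,952
stu027,300,997,814
stu026,285,296,850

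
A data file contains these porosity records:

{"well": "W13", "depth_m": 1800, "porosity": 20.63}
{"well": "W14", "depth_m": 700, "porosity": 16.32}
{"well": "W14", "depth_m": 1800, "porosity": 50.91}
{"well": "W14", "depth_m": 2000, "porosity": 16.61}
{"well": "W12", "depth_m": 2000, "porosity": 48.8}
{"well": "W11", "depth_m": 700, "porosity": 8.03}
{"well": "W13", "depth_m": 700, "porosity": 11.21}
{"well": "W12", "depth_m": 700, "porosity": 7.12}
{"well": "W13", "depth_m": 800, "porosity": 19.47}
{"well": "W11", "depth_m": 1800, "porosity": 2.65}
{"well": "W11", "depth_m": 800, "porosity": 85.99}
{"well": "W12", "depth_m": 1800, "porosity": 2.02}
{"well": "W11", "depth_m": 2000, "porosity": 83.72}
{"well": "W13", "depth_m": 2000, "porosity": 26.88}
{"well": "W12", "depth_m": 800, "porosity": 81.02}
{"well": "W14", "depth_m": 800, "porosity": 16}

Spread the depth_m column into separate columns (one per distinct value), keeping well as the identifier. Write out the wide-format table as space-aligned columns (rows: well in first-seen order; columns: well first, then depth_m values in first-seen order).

well  1800   700    2000   800  
W13   20.63  11.21  26.88  19.47
W14   50.91  16.32  16.61  16   
W12   2.02   7.12   48.8   81.02
W11   2.65   8.03   83.72  85.99

Columns: well plus the 4 distinct depth_m values (1800, 700, 2000, 800).
For example, row W13 column 1800 takes porosity=20.63 from the long row (W13, 1800).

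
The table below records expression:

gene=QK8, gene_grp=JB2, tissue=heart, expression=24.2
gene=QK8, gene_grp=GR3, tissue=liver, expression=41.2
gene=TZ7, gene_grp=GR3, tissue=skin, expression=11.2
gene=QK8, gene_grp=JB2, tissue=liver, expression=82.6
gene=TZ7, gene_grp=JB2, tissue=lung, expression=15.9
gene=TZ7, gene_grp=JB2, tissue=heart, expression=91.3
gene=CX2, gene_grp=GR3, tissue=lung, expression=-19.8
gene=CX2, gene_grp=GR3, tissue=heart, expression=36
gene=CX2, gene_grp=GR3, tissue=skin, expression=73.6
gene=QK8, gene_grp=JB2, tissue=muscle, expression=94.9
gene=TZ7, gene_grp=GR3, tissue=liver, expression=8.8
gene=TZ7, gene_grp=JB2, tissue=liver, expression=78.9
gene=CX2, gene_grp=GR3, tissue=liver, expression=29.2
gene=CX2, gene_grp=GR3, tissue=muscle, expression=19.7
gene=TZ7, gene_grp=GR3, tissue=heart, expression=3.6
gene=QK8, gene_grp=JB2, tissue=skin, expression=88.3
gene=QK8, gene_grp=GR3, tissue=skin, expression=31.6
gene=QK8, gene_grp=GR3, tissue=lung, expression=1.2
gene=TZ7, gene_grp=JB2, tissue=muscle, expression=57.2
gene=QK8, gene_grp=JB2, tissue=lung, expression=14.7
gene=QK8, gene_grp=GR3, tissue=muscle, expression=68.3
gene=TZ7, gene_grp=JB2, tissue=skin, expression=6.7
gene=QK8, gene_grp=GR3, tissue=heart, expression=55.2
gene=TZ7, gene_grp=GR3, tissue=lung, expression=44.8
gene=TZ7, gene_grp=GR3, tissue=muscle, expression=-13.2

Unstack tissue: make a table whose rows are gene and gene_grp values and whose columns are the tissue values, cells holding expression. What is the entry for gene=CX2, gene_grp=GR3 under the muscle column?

Wide layout: rows indexed by gene and gene_grp, columns are the 5 distinct tissue values (heart, liver, skin, lung, muscle).
Cell (gene=CX2, gene_grp=GR3, tissue=muscle) draws from the long row where gene=CX2, gene_grp=GR3 and tissue=muscle, which has expression=19.7.

19.7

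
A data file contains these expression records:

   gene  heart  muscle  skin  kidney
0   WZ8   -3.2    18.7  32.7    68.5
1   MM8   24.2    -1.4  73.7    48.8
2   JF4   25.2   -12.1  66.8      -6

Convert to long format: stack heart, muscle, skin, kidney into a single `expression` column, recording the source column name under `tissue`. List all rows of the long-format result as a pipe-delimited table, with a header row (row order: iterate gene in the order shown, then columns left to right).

| gene | tissue | expression |
| WZ8 | heart | -3.2 |
| WZ8 | muscle | 18.7 |
| WZ8 | skin | 32.7 |
| WZ8 | kidney | 68.5 |
| MM8 | heart | 24.2 |
| MM8 | muscle | -1.4 |
| MM8 | skin | 73.7 |
| MM8 | kidney | 48.8 |
| JF4 | heart | 25.2 |
| JF4 | muscle | -12.1 |
| JF4 | skin | 66.8 |
| JF4 | kidney | -6 |

Each (gene, column) pair becomes one row: 3 × 4 = 12 rows.
For example, (WZ8, heart) → expression=-3.2.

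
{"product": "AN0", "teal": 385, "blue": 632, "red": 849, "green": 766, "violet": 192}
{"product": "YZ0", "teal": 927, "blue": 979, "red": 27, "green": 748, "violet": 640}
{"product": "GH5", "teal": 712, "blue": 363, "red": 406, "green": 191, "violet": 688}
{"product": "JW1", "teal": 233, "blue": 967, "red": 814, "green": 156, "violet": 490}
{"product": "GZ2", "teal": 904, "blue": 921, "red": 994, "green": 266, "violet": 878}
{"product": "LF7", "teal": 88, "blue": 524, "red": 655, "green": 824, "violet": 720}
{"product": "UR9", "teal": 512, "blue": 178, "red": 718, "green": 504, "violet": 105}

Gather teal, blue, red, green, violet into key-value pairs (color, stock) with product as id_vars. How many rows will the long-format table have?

35

7 product values × 5 melted columns = 35 rows.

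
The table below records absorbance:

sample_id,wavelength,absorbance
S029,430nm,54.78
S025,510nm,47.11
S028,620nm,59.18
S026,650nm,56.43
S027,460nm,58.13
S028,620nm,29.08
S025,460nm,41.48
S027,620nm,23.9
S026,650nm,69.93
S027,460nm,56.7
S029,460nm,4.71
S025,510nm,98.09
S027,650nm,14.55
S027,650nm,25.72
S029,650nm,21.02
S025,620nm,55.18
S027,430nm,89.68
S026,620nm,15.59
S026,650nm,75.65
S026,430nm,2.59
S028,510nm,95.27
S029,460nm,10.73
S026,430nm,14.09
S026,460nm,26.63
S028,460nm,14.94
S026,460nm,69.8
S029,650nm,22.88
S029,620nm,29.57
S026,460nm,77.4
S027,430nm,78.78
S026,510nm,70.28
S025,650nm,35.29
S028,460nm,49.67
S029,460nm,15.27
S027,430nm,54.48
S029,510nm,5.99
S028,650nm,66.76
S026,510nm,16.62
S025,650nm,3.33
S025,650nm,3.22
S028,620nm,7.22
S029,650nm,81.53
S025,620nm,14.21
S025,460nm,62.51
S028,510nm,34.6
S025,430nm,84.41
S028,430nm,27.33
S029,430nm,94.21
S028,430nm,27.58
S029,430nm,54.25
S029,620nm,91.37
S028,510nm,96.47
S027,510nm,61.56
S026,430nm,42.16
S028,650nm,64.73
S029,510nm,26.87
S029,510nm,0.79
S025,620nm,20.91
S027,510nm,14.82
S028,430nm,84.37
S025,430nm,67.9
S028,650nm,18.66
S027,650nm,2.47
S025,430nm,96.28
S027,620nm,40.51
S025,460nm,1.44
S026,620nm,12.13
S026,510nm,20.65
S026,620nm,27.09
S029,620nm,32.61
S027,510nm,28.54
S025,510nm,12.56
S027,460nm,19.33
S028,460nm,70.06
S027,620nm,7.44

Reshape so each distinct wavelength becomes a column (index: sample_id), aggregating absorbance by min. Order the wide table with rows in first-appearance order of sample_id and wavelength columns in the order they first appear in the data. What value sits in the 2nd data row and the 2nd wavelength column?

12.56

With rows in first-appearance order of sample_id, row 2 is sample_id=S025. wavelength columns in first-appearance order: 430nm, 510nm, 620nm, 650nm, 460nm; column 2 is 510nm.
Long rows with sample_id=S025, wavelength=510nm: min(47.11, 98.09, 12.56) = 12.56.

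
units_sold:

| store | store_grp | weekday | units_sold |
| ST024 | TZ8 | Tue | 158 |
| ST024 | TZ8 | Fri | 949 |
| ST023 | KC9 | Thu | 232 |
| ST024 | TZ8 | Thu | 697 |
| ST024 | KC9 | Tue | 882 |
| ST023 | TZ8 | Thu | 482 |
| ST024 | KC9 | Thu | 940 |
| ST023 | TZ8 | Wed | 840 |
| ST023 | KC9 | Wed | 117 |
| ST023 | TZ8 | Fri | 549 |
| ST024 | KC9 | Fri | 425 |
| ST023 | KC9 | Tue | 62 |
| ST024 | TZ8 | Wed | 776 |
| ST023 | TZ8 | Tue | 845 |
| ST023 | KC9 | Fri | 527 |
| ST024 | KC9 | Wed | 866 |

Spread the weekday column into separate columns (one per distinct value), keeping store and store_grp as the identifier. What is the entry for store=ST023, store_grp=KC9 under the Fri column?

Wide layout: rows indexed by store and store_grp, columns are the 4 distinct weekday values (Tue, Fri, Thu, Wed).
Cell (store=ST023, store_grp=KC9, weekday=Fri) draws from the long row where store=ST023, store_grp=KC9 and weekday=Fri, which has units_sold=527.

527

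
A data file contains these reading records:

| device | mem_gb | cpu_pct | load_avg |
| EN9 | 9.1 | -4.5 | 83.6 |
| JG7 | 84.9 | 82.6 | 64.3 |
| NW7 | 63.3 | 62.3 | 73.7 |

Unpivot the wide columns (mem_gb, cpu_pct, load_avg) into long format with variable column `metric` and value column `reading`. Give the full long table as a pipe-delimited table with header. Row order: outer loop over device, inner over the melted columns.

| device | metric | reading |
| EN9 | mem_gb | 9.1 |
| EN9 | cpu_pct | -4.5 |
| EN9 | load_avg | 83.6 |
| JG7 | mem_gb | 84.9 |
| JG7 | cpu_pct | 82.6 |
| JG7 | load_avg | 64.3 |
| NW7 | mem_gb | 63.3 |
| NW7 | cpu_pct | 62.3 |
| NW7 | load_avg | 73.7 |

Each (device, column) pair becomes one row: 3 × 3 = 9 rows.
For example, (EN9, mem_gb) → reading=9.1.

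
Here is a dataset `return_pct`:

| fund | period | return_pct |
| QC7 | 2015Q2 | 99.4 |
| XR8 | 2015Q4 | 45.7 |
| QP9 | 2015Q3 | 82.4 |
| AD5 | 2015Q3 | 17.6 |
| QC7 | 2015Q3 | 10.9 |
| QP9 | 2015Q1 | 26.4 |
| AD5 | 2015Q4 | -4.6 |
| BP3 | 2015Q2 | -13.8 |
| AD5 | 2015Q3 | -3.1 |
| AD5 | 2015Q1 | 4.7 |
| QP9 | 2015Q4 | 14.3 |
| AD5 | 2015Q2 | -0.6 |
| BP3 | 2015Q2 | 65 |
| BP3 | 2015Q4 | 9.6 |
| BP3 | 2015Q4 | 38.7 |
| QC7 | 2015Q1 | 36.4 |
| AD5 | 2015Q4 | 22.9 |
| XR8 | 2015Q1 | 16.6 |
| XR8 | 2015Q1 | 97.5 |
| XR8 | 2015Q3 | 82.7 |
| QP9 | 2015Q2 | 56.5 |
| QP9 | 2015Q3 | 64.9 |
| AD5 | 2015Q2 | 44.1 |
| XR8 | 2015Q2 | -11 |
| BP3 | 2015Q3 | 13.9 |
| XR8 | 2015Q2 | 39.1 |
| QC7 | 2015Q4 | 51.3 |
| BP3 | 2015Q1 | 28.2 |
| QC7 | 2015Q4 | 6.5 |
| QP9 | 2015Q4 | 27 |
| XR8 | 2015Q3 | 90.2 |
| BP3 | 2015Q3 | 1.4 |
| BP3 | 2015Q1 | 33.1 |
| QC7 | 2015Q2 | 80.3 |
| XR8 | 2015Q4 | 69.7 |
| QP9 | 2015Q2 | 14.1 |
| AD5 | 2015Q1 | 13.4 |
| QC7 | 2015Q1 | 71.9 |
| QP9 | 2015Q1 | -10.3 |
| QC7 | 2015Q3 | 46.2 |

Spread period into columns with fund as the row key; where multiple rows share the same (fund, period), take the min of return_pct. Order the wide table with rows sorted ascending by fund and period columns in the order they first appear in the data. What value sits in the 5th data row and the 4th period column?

16.6

With rows sorted ascending by fund, row 5 is fund=XR8. period columns in first-appearance order: 2015Q2, 2015Q4, 2015Q3, 2015Q1; column 4 is 2015Q1.
Long rows with fund=XR8, period=2015Q1: min(16.6, 97.5) = 16.6.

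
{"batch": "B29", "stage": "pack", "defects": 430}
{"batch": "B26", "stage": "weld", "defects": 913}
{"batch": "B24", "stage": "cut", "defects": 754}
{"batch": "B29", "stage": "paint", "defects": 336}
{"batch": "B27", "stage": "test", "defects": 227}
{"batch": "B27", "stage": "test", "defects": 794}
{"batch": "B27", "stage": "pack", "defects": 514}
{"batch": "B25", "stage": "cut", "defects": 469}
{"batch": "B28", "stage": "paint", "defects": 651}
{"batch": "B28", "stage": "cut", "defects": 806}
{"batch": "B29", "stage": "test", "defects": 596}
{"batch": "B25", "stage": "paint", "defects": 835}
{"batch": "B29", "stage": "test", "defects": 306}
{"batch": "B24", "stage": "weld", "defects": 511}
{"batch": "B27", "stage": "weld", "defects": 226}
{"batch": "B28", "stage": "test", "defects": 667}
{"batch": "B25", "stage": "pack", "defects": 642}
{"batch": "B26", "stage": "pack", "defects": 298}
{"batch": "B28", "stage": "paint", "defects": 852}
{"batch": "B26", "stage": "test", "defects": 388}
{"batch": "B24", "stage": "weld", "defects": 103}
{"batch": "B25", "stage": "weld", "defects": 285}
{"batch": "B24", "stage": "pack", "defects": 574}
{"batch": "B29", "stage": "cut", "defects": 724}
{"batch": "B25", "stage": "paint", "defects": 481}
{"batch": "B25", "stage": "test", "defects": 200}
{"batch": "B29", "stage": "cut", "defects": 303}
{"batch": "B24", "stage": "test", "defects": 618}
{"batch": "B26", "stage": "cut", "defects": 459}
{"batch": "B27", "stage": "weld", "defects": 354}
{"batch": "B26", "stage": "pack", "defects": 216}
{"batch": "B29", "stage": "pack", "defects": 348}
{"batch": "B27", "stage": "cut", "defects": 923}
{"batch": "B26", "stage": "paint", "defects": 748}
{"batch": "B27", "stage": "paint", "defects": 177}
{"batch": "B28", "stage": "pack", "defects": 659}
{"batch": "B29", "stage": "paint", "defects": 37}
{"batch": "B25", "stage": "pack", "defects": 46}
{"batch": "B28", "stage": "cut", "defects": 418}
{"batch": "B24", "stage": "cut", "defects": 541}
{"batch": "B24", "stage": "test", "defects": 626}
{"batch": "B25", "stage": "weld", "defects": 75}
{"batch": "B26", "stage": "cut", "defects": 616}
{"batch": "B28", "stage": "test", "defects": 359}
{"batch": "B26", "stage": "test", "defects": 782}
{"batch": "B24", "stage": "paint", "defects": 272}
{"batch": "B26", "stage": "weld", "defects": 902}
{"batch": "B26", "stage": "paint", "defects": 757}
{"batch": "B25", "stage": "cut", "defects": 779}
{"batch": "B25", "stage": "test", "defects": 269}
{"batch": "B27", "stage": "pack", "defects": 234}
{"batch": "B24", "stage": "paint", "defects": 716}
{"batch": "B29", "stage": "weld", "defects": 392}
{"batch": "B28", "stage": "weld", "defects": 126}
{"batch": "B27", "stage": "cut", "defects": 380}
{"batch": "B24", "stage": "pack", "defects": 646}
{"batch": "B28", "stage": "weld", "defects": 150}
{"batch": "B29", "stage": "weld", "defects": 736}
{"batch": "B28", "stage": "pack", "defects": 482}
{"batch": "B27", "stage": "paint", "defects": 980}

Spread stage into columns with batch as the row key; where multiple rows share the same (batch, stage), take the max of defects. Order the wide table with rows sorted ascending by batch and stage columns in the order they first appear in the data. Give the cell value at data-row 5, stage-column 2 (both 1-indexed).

With rows sorted ascending by batch, row 5 is batch=B28. stage columns in first-appearance order: pack, weld, cut, paint, test; column 2 is weld.
Long rows with batch=B28, stage=weld: max(126, 150) = 150.

150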